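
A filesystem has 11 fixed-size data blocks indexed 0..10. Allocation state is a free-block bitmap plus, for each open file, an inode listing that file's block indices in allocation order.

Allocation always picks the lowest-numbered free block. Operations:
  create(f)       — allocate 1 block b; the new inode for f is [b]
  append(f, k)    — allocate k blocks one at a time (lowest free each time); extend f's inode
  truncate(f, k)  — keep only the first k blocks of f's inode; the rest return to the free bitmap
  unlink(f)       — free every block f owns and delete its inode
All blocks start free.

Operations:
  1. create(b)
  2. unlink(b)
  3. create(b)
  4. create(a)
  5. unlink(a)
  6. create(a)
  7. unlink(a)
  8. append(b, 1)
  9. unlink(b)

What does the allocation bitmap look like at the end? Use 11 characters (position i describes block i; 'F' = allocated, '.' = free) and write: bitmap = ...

create(b): bitmap=F.......... | b=[0]
unlink(b): bitmap=........... | 
create(b): bitmap=F.......... | b=[0]
create(a): bitmap=FF......... | a=[1] b=[0]
unlink(a): bitmap=F.......... | b=[0]
create(a): bitmap=FF......... | a=[1] b=[0]
unlink(a): bitmap=F.......... | b=[0]
append(b, 1): bitmap=FF......... | b=[0, 1]
unlink(b): bitmap=........... | 

bitmap = ...........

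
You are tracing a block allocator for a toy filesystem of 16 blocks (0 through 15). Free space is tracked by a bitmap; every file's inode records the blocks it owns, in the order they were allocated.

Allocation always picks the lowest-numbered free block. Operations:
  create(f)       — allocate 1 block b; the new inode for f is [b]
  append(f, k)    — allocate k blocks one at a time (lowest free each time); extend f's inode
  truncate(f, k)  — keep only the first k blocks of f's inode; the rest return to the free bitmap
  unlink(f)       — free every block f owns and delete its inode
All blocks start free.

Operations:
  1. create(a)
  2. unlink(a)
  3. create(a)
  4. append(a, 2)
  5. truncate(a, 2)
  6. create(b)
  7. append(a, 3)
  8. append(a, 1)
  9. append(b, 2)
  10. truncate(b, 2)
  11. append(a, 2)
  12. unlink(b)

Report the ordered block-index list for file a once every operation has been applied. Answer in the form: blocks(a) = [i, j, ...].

after create(a) → a:[0]  free=[F...............]
after unlink(a) →   free=[................]
after create(a) → a:[0]  free=[F...............]
after append(a, 2) → a:[0, 1, 2]  free=[FFF.............]
after truncate(a, 2) → a:[0, 1]  free=[FF..............]
after create(b) → a:[0, 1], b:[2]  free=[FFF.............]
after append(a, 3) → a:[0, 1, 3, 4, 5], b:[2]  free=[FFFFFF..........]
after append(a, 1) → a:[0, 1, 3, 4, 5, 6], b:[2]  free=[FFFFFFF.........]
after append(b, 2) → a:[0, 1, 3, 4, 5, 6], b:[2, 7, 8]  free=[FFFFFFFFF.......]
after truncate(b, 2) → a:[0, 1, 3, 4, 5, 6], b:[2, 7]  free=[FFFFFFFF........]
after append(a, 2) → a:[0, 1, 3, 4, 5, 6, 8, 9], b:[2, 7]  free=[FFFFFFFFFF......]
after unlink(b) → a:[0, 1, 3, 4, 5, 6, 8, 9]  free=[FF.FFFF.FF......]

blocks(a) = [0, 1, 3, 4, 5, 6, 8, 9]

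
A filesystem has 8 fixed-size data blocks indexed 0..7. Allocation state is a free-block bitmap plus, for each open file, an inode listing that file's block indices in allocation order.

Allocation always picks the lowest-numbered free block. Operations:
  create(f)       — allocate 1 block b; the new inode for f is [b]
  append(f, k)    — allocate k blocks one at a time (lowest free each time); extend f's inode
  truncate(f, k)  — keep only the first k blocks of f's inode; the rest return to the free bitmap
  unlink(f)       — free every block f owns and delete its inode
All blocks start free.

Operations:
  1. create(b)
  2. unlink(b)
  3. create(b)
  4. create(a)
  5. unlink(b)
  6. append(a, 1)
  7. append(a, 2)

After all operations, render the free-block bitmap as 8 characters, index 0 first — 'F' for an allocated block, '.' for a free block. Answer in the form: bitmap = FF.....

  1. create(b)  ⇒  F.......  {b→[0]}
  2. unlink(b)  ⇒  ........  {}
  3. create(b)  ⇒  F.......  {b→[0]}
  4. create(a)  ⇒  FF......  {a→[1]; b→[0]}
  5. unlink(b)  ⇒  .F......  {a→[1]}
  6. append(a, 1)  ⇒  FF......  {a→[1, 0]}
  7. append(a, 2)  ⇒  FFFF....  {a→[1, 0, 2, 3]}

bitmap = FFFF....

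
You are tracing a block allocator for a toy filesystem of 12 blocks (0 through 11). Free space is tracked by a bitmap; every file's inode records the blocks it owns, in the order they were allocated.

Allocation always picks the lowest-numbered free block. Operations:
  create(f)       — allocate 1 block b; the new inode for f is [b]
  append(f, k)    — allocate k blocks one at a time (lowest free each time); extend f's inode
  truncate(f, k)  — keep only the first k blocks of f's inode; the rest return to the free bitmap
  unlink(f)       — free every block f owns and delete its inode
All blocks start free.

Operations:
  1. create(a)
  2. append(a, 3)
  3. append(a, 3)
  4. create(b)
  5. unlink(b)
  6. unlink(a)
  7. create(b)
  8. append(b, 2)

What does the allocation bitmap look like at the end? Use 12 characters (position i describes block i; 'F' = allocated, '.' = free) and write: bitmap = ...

create(a): bitmap=F........... | a=[0]
append(a, 3): bitmap=FFFF........ | a=[0, 1, 2, 3]
append(a, 3): bitmap=FFFFFFF..... | a=[0, 1, 2, 3, 4, 5, 6]
create(b): bitmap=FFFFFFFF.... | a=[0, 1, 2, 3, 4, 5, 6] b=[7]
unlink(b): bitmap=FFFFFFF..... | a=[0, 1, 2, 3, 4, 5, 6]
unlink(a): bitmap=............ | 
create(b): bitmap=F........... | b=[0]
append(b, 2): bitmap=FFF......... | b=[0, 1, 2]

bitmap = FFF.........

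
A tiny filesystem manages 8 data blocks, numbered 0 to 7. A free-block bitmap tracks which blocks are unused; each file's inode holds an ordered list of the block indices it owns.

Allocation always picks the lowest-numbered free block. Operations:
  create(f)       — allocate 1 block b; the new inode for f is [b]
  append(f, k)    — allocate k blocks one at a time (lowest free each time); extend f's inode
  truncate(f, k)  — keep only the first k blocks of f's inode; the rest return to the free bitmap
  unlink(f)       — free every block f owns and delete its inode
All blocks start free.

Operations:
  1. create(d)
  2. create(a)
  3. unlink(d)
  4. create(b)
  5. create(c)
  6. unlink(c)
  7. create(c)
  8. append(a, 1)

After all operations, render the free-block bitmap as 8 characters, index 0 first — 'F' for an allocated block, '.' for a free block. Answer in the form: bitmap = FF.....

after create(d) → d:[0]  free=[F.......]
after create(a) → a:[1], d:[0]  free=[FF......]
after unlink(d) → a:[1]  free=[.F......]
after create(b) → a:[1], b:[0]  free=[FF......]
after create(c) → a:[1], b:[0], c:[2]  free=[FFF.....]
after unlink(c) → a:[1], b:[0]  free=[FF......]
after create(c) → a:[1], b:[0], c:[2]  free=[FFF.....]
after append(a, 1) → a:[1, 3], b:[0], c:[2]  free=[FFFF....]

bitmap = FFFF....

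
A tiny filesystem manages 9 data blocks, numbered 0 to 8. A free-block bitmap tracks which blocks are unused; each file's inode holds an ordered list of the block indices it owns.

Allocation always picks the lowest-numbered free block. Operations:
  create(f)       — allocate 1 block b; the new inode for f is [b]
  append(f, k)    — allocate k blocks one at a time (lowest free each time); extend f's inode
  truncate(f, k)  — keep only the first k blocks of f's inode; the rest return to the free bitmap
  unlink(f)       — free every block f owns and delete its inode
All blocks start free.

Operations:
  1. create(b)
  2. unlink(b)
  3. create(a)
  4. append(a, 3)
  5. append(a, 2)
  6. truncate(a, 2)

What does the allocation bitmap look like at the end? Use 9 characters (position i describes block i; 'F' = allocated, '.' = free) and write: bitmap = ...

bitmap = FF.......

after create(b) → b:[0]  free=[F........]
after unlink(b) →   free=[.........]
after create(a) → a:[0]  free=[F........]
after append(a, 3) → a:[0, 1, 2, 3]  free=[FFFF.....]
after append(a, 2) → a:[0, 1, 2, 3, 4, 5]  free=[FFFFFF...]
after truncate(a, 2) → a:[0, 1]  free=[FF.......]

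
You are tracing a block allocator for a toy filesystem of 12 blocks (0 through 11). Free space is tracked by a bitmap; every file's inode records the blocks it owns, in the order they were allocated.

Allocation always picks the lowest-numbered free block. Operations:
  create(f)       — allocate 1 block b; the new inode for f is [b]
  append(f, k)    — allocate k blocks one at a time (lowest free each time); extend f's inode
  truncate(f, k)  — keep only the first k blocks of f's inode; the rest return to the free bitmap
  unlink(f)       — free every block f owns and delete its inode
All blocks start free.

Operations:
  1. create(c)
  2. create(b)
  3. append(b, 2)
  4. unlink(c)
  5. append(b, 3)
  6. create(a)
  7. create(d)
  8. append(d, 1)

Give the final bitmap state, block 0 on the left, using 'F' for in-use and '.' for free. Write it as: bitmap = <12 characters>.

create(c): bitmap=F........... | c=[0]
create(b): bitmap=FF.......... | b=[1] c=[0]
append(b, 2): bitmap=FFFF........ | b=[1, 2, 3] c=[0]
unlink(c): bitmap=.FFF........ | b=[1, 2, 3]
append(b, 3): bitmap=FFFFFF...... | b=[1, 2, 3, 0, 4, 5]
create(a): bitmap=FFFFFFF..... | a=[6] b=[1, 2, 3, 0, 4, 5]
create(d): bitmap=FFFFFFFF.... | a=[6] b=[1, 2, 3, 0, 4, 5] d=[7]
append(d, 1): bitmap=FFFFFFFFF... | a=[6] b=[1, 2, 3, 0, 4, 5] d=[7, 8]

bitmap = FFFFFFFFF...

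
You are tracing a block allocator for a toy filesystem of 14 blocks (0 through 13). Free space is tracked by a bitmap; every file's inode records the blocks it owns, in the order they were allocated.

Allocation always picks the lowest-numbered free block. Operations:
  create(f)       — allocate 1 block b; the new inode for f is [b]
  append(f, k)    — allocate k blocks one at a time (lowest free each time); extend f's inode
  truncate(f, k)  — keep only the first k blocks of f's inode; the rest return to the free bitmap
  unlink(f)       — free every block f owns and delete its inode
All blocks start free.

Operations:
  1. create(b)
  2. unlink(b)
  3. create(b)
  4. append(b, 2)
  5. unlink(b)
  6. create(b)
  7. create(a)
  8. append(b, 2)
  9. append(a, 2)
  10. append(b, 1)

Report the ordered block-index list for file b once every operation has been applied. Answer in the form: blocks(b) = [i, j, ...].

  1. create(b)  ⇒  F.............  {b→[0]}
  2. unlink(b)  ⇒  ..............  {}
  3. create(b)  ⇒  F.............  {b→[0]}
  4. append(b, 2)  ⇒  FFF...........  {b→[0, 1, 2]}
  5. unlink(b)  ⇒  ..............  {}
  6. create(b)  ⇒  F.............  {b→[0]}
  7. create(a)  ⇒  FF............  {a→[1]; b→[0]}
  8. append(b, 2)  ⇒  FFFF..........  {a→[1]; b→[0, 2, 3]}
  9. append(a, 2)  ⇒  FFFFFF........  {a→[1, 4, 5]; b→[0, 2, 3]}
  10. append(b, 1)  ⇒  FFFFFFF.......  {a→[1, 4, 5]; b→[0, 2, 3, 6]}

blocks(b) = [0, 2, 3, 6]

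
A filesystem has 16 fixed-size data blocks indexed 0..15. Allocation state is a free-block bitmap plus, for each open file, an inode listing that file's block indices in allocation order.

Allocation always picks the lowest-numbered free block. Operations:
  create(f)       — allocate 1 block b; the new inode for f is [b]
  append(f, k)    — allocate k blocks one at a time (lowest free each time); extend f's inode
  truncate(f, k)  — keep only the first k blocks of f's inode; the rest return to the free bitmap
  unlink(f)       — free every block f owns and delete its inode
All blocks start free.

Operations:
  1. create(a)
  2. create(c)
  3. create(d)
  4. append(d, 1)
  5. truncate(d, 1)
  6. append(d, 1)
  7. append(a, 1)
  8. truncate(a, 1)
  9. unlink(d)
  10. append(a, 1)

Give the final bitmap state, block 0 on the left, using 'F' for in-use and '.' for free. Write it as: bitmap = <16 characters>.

after create(a) → a:[0]  free=[F...............]
after create(c) → a:[0], c:[1]  free=[FF..............]
after create(d) → a:[0], c:[1], d:[2]  free=[FFF.............]
after append(d, 1) → a:[0], c:[1], d:[2, 3]  free=[FFFF............]
after truncate(d, 1) → a:[0], c:[1], d:[2]  free=[FFF.............]
after append(d, 1) → a:[0], c:[1], d:[2, 3]  free=[FFFF............]
after append(a, 1) → a:[0, 4], c:[1], d:[2, 3]  free=[FFFFF...........]
after truncate(a, 1) → a:[0], c:[1], d:[2, 3]  free=[FFFF............]
after unlink(d) → a:[0], c:[1]  free=[FF..............]
after append(a, 1) → a:[0, 2], c:[1]  free=[FFF.............]

bitmap = FFF.............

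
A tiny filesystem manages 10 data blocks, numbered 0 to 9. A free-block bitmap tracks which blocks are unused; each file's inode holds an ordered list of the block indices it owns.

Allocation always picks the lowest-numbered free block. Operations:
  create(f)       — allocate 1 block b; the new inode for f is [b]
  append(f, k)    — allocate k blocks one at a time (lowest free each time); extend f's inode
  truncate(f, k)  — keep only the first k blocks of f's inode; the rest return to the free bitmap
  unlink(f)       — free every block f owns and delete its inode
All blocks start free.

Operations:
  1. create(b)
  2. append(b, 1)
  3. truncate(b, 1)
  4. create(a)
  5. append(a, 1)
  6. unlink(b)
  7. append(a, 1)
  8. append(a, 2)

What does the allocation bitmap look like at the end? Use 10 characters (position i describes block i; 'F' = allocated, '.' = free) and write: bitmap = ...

bitmap = FFFFF.....

  1. create(b)  ⇒  F.........  {b→[0]}
  2. append(b, 1)  ⇒  FF........  {b→[0, 1]}
  3. truncate(b, 1)  ⇒  F.........  {b→[0]}
  4. create(a)  ⇒  FF........  {a→[1]; b→[0]}
  5. append(a, 1)  ⇒  FFF.......  {a→[1, 2]; b→[0]}
  6. unlink(b)  ⇒  .FF.......  {a→[1, 2]}
  7. append(a, 1)  ⇒  FFF.......  {a→[1, 2, 0]}
  8. append(a, 2)  ⇒  FFFFF.....  {a→[1, 2, 0, 3, 4]}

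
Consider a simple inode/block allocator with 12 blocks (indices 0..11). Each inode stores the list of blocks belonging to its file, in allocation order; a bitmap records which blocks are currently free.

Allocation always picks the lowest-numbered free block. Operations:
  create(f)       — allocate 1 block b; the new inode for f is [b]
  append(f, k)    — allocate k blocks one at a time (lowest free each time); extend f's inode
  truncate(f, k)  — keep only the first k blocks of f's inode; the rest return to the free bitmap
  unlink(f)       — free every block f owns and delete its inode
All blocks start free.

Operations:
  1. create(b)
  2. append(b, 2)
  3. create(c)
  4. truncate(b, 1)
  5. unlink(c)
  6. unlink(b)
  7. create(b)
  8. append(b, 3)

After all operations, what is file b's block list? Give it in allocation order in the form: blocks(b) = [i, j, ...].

blocks(b) = [0, 1, 2, 3]

[1] create(b) — b=0 (map F...........)
[2] append(b, 2) — b=0,1,2 (map FFF.........)
[3] create(c) — b=0,1,2 c=3 (map FFFF........)
[4] truncate(b, 1) — b=0 c=3 (map F..F........)
[5] unlink(c) — b=0 (map F...........)
[6] unlink(b) —  (map ............)
[7] create(b) — b=0 (map F...........)
[8] append(b, 3) — b=0,1,2,3 (map FFFF........)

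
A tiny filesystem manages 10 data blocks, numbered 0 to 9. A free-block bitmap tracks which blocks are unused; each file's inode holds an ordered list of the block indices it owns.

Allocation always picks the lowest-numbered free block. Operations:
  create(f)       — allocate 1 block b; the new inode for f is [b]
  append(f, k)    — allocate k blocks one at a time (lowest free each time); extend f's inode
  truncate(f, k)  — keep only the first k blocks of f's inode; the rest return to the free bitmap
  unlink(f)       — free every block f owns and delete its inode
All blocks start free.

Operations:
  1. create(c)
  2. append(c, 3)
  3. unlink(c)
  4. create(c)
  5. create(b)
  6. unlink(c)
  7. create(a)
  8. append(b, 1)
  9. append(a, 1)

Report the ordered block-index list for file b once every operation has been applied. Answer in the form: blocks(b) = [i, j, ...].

[1] create(c) — c=0 (map F.........)
[2] append(c, 3) — c=0,1,2,3 (map FFFF......)
[3] unlink(c) —  (map ..........)
[4] create(c) — c=0 (map F.........)
[5] create(b) — b=1 c=0 (map FF........)
[6] unlink(c) — b=1 (map .F........)
[7] create(a) — a=0 b=1 (map FF........)
[8] append(b, 1) — a=0 b=1,2 (map FFF.......)
[9] append(a, 1) — a=0,3 b=1,2 (map FFFF......)

blocks(b) = [1, 2]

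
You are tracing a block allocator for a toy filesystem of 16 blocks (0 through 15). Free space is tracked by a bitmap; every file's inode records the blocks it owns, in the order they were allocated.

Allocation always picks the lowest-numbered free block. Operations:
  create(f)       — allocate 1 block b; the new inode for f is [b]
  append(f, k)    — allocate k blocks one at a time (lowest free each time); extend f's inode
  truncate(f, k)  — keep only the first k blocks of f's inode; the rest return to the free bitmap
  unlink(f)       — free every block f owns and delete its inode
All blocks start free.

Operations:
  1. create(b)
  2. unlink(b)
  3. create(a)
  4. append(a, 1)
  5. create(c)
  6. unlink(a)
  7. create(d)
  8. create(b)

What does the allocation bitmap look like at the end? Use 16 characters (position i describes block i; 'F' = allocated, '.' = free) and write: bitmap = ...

[1] create(b) — b=0 (map F...............)
[2] unlink(b) —  (map ................)
[3] create(a) — a=0 (map F...............)
[4] append(a, 1) — a=0,1 (map FF..............)
[5] create(c) — a=0,1 c=2 (map FFF.............)
[6] unlink(a) — c=2 (map ..F.............)
[7] create(d) — c=2 d=0 (map F.F.............)
[8] create(b) — b=1 c=2 d=0 (map FFF.............)

bitmap = FFF.............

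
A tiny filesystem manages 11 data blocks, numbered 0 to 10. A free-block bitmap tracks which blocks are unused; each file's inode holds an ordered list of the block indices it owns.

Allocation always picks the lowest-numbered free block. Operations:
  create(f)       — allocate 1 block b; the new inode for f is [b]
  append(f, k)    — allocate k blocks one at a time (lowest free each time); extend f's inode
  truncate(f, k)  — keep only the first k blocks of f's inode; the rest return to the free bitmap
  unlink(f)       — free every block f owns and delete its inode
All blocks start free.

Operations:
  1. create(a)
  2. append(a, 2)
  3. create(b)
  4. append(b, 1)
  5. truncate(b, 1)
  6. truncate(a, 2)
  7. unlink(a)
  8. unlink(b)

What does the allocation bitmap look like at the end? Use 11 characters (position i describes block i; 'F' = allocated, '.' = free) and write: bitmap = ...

  1. create(a)  ⇒  F..........  {a→[0]}
  2. append(a, 2)  ⇒  FFF........  {a→[0, 1, 2]}
  3. create(b)  ⇒  FFFF.......  {a→[0, 1, 2]; b→[3]}
  4. append(b, 1)  ⇒  FFFFF......  {a→[0, 1, 2]; b→[3, 4]}
  5. truncate(b, 1)  ⇒  FFFF.......  {a→[0, 1, 2]; b→[3]}
  6. truncate(a, 2)  ⇒  FF.F.......  {a→[0, 1]; b→[3]}
  7. unlink(a)  ⇒  ...F.......  {b→[3]}
  8. unlink(b)  ⇒  ...........  {}

bitmap = ...........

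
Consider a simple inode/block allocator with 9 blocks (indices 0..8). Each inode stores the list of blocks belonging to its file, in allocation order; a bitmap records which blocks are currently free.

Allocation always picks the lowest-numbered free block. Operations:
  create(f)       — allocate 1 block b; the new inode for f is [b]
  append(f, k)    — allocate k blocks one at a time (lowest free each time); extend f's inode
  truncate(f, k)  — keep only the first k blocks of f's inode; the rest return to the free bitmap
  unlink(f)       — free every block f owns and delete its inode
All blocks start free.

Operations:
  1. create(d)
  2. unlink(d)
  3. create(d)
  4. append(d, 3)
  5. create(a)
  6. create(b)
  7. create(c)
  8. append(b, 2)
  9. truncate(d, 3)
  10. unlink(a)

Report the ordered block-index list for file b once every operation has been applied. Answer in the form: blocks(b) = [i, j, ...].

blocks(b) = [5, 7, 8]

create(d): bitmap=F........ | d=[0]
unlink(d): bitmap=......... | 
create(d): bitmap=F........ | d=[0]
append(d, 3): bitmap=FFFF..... | d=[0, 1, 2, 3]
create(a): bitmap=FFFFF.... | a=[4] d=[0, 1, 2, 3]
create(b): bitmap=FFFFFF... | a=[4] b=[5] d=[0, 1, 2, 3]
create(c): bitmap=FFFFFFF.. | a=[4] b=[5] c=[6] d=[0, 1, 2, 3]
append(b, 2): bitmap=FFFFFFFFF | a=[4] b=[5, 7, 8] c=[6] d=[0, 1, 2, 3]
truncate(d, 3): bitmap=FFF.FFFFF | a=[4] b=[5, 7, 8] c=[6] d=[0, 1, 2]
unlink(a): bitmap=FFF..FFFF | b=[5, 7, 8] c=[6] d=[0, 1, 2]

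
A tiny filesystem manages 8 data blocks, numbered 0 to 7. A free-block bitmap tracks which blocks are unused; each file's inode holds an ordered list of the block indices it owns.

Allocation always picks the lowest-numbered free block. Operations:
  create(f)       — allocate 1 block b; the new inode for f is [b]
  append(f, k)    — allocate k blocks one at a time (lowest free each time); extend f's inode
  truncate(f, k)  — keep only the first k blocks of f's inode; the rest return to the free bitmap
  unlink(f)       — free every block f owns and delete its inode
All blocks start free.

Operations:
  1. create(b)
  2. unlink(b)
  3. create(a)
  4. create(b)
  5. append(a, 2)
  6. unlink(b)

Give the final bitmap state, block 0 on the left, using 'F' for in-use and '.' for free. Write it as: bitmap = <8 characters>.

after create(b) → b:[0]  free=[F.......]
after unlink(b) →   free=[........]
after create(a) → a:[0]  free=[F.......]
after create(b) → a:[0], b:[1]  free=[FF......]
after append(a, 2) → a:[0, 2, 3], b:[1]  free=[FFFF....]
after unlink(b) → a:[0, 2, 3]  free=[F.FF....]

bitmap = F.FF....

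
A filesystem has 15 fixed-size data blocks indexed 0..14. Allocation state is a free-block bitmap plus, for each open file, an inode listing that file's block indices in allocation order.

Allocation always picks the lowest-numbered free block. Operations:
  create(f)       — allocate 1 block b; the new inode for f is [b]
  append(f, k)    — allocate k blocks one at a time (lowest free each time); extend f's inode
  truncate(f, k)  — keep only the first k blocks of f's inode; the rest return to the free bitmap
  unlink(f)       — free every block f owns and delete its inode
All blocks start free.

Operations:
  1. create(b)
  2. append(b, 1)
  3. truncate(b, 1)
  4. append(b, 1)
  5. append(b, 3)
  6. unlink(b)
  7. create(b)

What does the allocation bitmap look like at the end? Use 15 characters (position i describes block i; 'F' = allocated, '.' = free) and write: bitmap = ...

after create(b) → b:[0]  free=[F..............]
after append(b, 1) → b:[0, 1]  free=[FF.............]
after truncate(b, 1) → b:[0]  free=[F..............]
after append(b, 1) → b:[0, 1]  free=[FF.............]
after append(b, 3) → b:[0, 1, 2, 3, 4]  free=[FFFFF..........]
after unlink(b) →   free=[...............]
after create(b) → b:[0]  free=[F..............]

bitmap = F..............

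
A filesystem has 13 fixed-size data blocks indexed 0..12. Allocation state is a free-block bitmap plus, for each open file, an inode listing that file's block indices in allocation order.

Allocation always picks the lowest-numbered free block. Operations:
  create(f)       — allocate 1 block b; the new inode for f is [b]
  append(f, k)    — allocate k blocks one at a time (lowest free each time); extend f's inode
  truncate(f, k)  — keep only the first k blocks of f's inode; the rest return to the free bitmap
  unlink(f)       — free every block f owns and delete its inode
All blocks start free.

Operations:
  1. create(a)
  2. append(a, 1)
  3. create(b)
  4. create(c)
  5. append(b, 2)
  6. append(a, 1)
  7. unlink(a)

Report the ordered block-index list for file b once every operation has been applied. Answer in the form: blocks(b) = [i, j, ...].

blocks(b) = [2, 4, 5]

after create(a) → a:[0]  free=[F............]
after append(a, 1) → a:[0, 1]  free=[FF...........]
after create(b) → a:[0, 1], b:[2]  free=[FFF..........]
after create(c) → a:[0, 1], b:[2], c:[3]  free=[FFFF.........]
after append(b, 2) → a:[0, 1], b:[2, 4, 5], c:[3]  free=[FFFFFF.......]
after append(a, 1) → a:[0, 1, 6], b:[2, 4, 5], c:[3]  free=[FFFFFFF......]
after unlink(a) → b:[2, 4, 5], c:[3]  free=[..FFFF.......]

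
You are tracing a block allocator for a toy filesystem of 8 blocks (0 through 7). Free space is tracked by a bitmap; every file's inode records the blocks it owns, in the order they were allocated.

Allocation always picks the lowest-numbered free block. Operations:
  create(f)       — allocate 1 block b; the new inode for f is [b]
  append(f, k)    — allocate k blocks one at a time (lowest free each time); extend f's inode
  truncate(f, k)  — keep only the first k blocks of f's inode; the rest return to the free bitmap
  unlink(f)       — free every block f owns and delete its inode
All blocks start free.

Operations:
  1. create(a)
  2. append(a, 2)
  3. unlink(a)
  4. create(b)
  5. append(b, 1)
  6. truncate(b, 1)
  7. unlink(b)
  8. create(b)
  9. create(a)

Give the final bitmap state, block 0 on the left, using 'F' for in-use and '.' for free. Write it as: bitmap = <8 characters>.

bitmap = FF......

after create(a) → a:[0]  free=[F.......]
after append(a, 2) → a:[0, 1, 2]  free=[FFF.....]
after unlink(a) →   free=[........]
after create(b) → b:[0]  free=[F.......]
after append(b, 1) → b:[0, 1]  free=[FF......]
after truncate(b, 1) → b:[0]  free=[F.......]
after unlink(b) →   free=[........]
after create(b) → b:[0]  free=[F.......]
after create(a) → a:[1], b:[0]  free=[FF......]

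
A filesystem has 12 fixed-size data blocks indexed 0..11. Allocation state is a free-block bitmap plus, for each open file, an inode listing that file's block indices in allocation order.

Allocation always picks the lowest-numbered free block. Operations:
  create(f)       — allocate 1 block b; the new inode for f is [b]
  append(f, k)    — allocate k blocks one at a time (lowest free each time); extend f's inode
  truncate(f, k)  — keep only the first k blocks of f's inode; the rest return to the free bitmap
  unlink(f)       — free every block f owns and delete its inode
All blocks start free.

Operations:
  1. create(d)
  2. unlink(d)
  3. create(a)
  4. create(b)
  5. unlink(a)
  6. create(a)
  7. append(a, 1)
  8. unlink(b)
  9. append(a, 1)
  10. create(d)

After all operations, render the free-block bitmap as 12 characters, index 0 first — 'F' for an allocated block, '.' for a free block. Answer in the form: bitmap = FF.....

bitmap = FFFF........

create(d): bitmap=F........... | d=[0]
unlink(d): bitmap=............ | 
create(a): bitmap=F........... | a=[0]
create(b): bitmap=FF.......... | a=[0] b=[1]
unlink(a): bitmap=.F.......... | b=[1]
create(a): bitmap=FF.......... | a=[0] b=[1]
append(a, 1): bitmap=FFF......... | a=[0, 2] b=[1]
unlink(b): bitmap=F.F......... | a=[0, 2]
append(a, 1): bitmap=FFF......... | a=[0, 2, 1]
create(d): bitmap=FFFF........ | a=[0, 2, 1] d=[3]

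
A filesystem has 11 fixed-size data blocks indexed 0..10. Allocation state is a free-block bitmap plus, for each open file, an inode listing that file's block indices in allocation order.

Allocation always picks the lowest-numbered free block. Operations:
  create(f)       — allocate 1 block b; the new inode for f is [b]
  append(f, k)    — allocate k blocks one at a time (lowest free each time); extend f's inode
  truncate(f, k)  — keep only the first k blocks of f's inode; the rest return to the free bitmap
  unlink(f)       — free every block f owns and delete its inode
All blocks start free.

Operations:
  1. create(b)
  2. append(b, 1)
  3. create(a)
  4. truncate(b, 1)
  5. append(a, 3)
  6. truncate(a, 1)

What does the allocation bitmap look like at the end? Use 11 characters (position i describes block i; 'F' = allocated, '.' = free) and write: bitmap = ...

bitmap = F.F........

[1] create(b) — b=0 (map F..........)
[2] append(b, 1) — b=0,1 (map FF.........)
[3] create(a) — a=2 b=0,1 (map FFF........)
[4] truncate(b, 1) — a=2 b=0 (map F.F........)
[5] append(a, 3) — a=2,1,3,4 b=0 (map FFFFF......)
[6] truncate(a, 1) — a=2 b=0 (map F.F........)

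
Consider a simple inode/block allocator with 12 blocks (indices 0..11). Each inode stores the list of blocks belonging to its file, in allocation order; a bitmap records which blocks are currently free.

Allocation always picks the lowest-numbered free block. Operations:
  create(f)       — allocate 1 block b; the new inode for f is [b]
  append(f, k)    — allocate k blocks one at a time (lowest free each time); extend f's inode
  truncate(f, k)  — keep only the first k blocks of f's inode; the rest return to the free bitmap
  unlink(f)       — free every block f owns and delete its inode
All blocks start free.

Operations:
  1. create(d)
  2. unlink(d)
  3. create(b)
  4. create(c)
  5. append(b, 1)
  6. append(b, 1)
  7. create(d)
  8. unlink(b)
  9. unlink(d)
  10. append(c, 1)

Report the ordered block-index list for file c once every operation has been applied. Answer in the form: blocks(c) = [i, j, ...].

  1. create(d)  ⇒  F...........  {d→[0]}
  2. unlink(d)  ⇒  ............  {}
  3. create(b)  ⇒  F...........  {b→[0]}
  4. create(c)  ⇒  FF..........  {b→[0]; c→[1]}
  5. append(b, 1)  ⇒  FFF.........  {b→[0, 2]; c→[1]}
  6. append(b, 1)  ⇒  FFFF........  {b→[0, 2, 3]; c→[1]}
  7. create(d)  ⇒  FFFFF.......  {b→[0, 2, 3]; c→[1]; d→[4]}
  8. unlink(b)  ⇒  .F..F.......  {c→[1]; d→[4]}
  9. unlink(d)  ⇒  .F..........  {c→[1]}
  10. append(c, 1)  ⇒  FF..........  {c→[1, 0]}

blocks(c) = [1, 0]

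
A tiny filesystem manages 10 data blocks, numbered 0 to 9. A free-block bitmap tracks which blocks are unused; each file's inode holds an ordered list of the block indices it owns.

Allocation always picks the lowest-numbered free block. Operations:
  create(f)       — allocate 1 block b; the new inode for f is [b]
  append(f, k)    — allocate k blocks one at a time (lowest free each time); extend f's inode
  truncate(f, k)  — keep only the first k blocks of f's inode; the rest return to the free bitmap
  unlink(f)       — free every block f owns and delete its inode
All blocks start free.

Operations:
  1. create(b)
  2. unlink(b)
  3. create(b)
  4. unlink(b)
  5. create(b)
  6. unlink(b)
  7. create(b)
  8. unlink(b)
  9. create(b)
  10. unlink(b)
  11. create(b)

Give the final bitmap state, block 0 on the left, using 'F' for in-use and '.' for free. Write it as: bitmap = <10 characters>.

bitmap = F.........

[1] create(b) — b=0 (map F.........)
[2] unlink(b) —  (map ..........)
[3] create(b) — b=0 (map F.........)
[4] unlink(b) —  (map ..........)
[5] create(b) — b=0 (map F.........)
[6] unlink(b) —  (map ..........)
[7] create(b) — b=0 (map F.........)
[8] unlink(b) —  (map ..........)
[9] create(b) — b=0 (map F.........)
[10] unlink(b) —  (map ..........)
[11] create(b) — b=0 (map F.........)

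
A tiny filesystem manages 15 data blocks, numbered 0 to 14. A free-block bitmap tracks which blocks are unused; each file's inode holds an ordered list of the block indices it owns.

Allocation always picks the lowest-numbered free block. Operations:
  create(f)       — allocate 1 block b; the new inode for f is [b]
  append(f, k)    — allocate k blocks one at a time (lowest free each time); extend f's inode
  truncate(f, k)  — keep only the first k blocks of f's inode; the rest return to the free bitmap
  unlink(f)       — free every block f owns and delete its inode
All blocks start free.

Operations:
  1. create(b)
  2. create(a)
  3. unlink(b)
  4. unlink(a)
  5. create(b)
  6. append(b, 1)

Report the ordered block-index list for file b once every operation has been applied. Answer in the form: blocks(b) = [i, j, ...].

blocks(b) = [0, 1]

[1] create(b) — b=0 (map F..............)
[2] create(a) — a=1 b=0 (map FF.............)
[3] unlink(b) — a=1 (map .F.............)
[4] unlink(a) —  (map ...............)
[5] create(b) — b=0 (map F..............)
[6] append(b, 1) — b=0,1 (map FF.............)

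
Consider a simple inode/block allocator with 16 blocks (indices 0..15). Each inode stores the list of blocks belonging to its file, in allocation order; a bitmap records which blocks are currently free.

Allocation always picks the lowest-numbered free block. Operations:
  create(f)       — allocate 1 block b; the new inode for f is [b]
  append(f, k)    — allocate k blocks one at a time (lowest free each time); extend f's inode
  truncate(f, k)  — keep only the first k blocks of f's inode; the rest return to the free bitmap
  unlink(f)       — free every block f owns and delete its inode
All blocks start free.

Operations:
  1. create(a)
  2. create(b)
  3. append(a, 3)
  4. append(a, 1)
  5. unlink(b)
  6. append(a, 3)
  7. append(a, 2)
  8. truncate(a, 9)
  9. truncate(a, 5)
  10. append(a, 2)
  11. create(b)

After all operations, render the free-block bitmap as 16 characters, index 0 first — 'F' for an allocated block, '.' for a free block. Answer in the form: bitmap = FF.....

[1] create(a) — a=0 (map F...............)
[2] create(b) — a=0 b=1 (map FF..............)
[3] append(a, 3) — a=0,2,3,4 b=1 (map FFFFF...........)
[4] append(a, 1) — a=0,2,3,4,5 b=1 (map FFFFFF..........)
[5] unlink(b) — a=0,2,3,4,5 (map F.FFFF..........)
[6] append(a, 3) — a=0,2,3,4,5,1,6,7 (map FFFFFFFF........)
[7] append(a, 2) — a=0,2,3,4,5,1,6,7,8,9 (map FFFFFFFFFF......)
[8] truncate(a, 9) — a=0,2,3,4,5,1,6,7,8 (map FFFFFFFFF.......)
[9] truncate(a, 5) — a=0,2,3,4,5 (map F.FFFF..........)
[10] append(a, 2) — a=0,2,3,4,5,1,6 (map FFFFFFF.........)
[11] create(b) — a=0,2,3,4,5,1,6 b=7 (map FFFFFFFF........)

bitmap = FFFFFFFF........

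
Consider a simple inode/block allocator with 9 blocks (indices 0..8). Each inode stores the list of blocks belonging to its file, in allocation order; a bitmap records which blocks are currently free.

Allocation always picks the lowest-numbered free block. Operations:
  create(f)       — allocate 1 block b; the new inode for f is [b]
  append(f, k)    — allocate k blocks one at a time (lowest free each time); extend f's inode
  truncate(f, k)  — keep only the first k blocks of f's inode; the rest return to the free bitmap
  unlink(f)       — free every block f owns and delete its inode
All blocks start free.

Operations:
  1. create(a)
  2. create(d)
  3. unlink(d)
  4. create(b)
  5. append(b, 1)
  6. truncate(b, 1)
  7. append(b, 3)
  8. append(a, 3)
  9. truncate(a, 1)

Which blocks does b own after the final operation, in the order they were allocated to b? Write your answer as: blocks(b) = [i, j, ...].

blocks(b) = [1, 2, 3, 4]

[1] create(a) — a=0 (map F........)
[2] create(d) — a=0 d=1 (map FF.......)
[3] unlink(d) — a=0 (map F........)
[4] create(b) — a=0 b=1 (map FF.......)
[5] append(b, 1) — a=0 b=1,2 (map FFF......)
[6] truncate(b, 1) — a=0 b=1 (map FF.......)
[7] append(b, 3) — a=0 b=1,2,3,4 (map FFFFF....)
[8] append(a, 3) — a=0,5,6,7 b=1,2,3,4 (map FFFFFFFF.)
[9] truncate(a, 1) — a=0 b=1,2,3,4 (map FFFFF....)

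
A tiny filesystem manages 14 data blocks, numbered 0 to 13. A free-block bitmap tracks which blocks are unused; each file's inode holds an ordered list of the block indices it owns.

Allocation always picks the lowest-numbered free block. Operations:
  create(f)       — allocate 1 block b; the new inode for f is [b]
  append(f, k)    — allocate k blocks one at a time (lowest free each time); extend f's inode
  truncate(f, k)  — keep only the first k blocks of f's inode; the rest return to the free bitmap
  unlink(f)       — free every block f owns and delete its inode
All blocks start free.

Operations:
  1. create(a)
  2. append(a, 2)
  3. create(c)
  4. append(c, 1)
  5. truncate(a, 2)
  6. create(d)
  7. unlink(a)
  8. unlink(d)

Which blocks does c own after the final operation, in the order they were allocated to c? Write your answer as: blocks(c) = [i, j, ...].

blocks(c) = [3, 4]

[1] create(a) — a=0 (map F.............)
[2] append(a, 2) — a=0,1,2 (map FFF...........)
[3] create(c) — a=0,1,2 c=3 (map FFFF..........)
[4] append(c, 1) — a=0,1,2 c=3,4 (map FFFFF.........)
[5] truncate(a, 2) — a=0,1 c=3,4 (map FF.FF.........)
[6] create(d) — a=0,1 c=3,4 d=2 (map FFFFF.........)
[7] unlink(a) — c=3,4 d=2 (map ..FFF.........)
[8] unlink(d) — c=3,4 (map ...FF.........)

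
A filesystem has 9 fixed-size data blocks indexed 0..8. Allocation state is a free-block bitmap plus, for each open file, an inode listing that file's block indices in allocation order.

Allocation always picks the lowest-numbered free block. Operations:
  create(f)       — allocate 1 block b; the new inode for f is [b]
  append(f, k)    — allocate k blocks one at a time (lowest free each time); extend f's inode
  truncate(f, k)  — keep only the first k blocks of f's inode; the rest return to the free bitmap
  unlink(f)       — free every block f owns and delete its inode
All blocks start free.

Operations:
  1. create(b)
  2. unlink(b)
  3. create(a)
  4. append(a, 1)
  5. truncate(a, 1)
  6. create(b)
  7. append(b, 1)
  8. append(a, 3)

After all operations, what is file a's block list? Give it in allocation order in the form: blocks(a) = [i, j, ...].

blocks(a) = [0, 3, 4, 5]

  1. create(b)  ⇒  F........  {b→[0]}
  2. unlink(b)  ⇒  .........  {}
  3. create(a)  ⇒  F........  {a→[0]}
  4. append(a, 1)  ⇒  FF.......  {a→[0, 1]}
  5. truncate(a, 1)  ⇒  F........  {a→[0]}
  6. create(b)  ⇒  FF.......  {a→[0]; b→[1]}
  7. append(b, 1)  ⇒  FFF......  {a→[0]; b→[1, 2]}
  8. append(a, 3)  ⇒  FFFFFF...  {a→[0, 3, 4, 5]; b→[1, 2]}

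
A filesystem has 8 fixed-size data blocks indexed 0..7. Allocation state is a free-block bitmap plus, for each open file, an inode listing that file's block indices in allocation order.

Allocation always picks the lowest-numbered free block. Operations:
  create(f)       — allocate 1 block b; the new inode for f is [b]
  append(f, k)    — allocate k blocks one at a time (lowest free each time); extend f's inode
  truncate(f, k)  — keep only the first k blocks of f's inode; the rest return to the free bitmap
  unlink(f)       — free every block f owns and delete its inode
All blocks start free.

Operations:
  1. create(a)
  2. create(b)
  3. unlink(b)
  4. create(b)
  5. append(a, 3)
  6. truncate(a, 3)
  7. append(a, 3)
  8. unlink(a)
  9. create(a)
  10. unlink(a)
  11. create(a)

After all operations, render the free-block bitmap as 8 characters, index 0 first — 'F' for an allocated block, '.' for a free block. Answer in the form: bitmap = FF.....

[1] create(a) — a=0 (map F.......)
[2] create(b) — a=0 b=1 (map FF......)
[3] unlink(b) — a=0 (map F.......)
[4] create(b) — a=0 b=1 (map FF......)
[5] append(a, 3) — a=0,2,3,4 b=1 (map FFFFF...)
[6] truncate(a, 3) — a=0,2,3 b=1 (map FFFF....)
[7] append(a, 3) — a=0,2,3,4,5,6 b=1 (map FFFFFFF.)
[8] unlink(a) — b=1 (map .F......)
[9] create(a) — a=0 b=1 (map FF......)
[10] unlink(a) — b=1 (map .F......)
[11] create(a) — a=0 b=1 (map FF......)

bitmap = FF......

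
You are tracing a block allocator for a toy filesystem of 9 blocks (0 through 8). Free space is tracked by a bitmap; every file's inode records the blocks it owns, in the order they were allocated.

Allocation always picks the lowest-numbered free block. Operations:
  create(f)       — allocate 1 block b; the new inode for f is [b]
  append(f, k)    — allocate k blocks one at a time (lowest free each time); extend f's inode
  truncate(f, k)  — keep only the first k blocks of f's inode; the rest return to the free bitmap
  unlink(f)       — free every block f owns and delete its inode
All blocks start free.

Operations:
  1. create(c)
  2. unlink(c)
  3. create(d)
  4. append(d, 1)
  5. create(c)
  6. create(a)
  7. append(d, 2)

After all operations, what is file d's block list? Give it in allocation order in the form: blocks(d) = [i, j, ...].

  1. create(c)  ⇒  F........  {c→[0]}
  2. unlink(c)  ⇒  .........  {}
  3. create(d)  ⇒  F........  {d→[0]}
  4. append(d, 1)  ⇒  FF.......  {d→[0, 1]}
  5. create(c)  ⇒  FFF......  {c→[2]; d→[0, 1]}
  6. create(a)  ⇒  FFFF.....  {a→[3]; c→[2]; d→[0, 1]}
  7. append(d, 2)  ⇒  FFFFFF...  {a→[3]; c→[2]; d→[0, 1, 4, 5]}

blocks(d) = [0, 1, 4, 5]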